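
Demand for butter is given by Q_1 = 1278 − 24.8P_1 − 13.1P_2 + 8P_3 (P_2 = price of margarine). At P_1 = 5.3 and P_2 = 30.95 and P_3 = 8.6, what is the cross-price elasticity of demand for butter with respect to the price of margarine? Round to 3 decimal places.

-0.501

At P_1 = 5.3 and P_2 = 30.95 and P_3 = 8.6: Q_1 = 809.915.
∂Q_1/∂P_2 = -13.1.
ε = (∂Q_1/∂P_2)(P_2/Q_1) = -13.1 × (30.95/809.915) ≈ -0.501.
Since ε < 0, butter and margarine are complements.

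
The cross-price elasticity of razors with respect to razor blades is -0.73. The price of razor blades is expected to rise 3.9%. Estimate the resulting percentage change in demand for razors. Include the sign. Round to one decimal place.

%ΔQ ≈ ε × %ΔP of razor blades = -0.73 × (3.9%) = -2.8%.

-2.8%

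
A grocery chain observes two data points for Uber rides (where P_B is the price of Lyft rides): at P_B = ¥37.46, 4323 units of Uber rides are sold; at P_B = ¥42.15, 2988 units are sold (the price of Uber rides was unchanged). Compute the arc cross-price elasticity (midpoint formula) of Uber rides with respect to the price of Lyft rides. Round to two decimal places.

-3.10

ΔQ_A = 2988 − 4323 = -1335; ΔP_B = 42.15 − 37.46 = 4.69.
Midpoints: Q̄_A = 3655.5, P̄_B = 39.80.
ε = (ΔQ_A/Q̄_A)/(ΔP_B/P̄_B) = (-1335/3655.5)/(4.69/39.80) ≈ -3.10.
ε < 0: Uber rides and Lyft rides are complements.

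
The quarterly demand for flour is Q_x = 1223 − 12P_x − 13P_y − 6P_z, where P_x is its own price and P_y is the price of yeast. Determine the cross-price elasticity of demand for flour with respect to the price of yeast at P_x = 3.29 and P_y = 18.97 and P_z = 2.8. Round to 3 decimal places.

At P_x = 3.29 and P_y = 18.97 and P_z = 2.8: Q_x = 920.11.
∂Q_x/∂P_y = -13.
ε = (∂Q_x/∂P_y)(P_y/Q_x) = -13 × (18.97/920.11) ≈ -0.268.

-0.268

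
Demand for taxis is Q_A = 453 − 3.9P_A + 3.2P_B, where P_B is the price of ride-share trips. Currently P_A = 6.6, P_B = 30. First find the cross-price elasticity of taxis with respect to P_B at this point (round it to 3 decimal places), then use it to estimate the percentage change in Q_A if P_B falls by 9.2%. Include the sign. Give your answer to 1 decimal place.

-1.7%

At P_A = 6.6, P_B = 30: Q_A = 523.26.
∂Q_A/∂P_B = 3.2.
ε = (∂Q_A/∂P_B)(P_B/Q_A) = 3.2000 × 30/523.26 ≈ 0.183.
%ΔQ_A ≈ ε × %ΔP_B = 0.183 × (-9.2%) = -1.7%.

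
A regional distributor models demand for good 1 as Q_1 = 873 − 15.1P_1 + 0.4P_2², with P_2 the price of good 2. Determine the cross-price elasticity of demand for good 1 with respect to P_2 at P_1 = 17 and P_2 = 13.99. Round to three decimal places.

At P_1 = 17 and P_2 = 13.99: Q_1 = 694.588.
∂Q_1/∂P_2 = 0.8P_2 = 0.8(13.99) = 11.1920.
ε = (∂Q_1/∂P_2)(P_2/Q_1) = 11.1920 × (13.99/694.588) ≈ 0.225.
ε > 0: substitutes.

0.225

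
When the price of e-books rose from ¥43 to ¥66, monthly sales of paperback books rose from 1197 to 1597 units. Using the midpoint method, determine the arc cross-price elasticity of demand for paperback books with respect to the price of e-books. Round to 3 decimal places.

ΔQ_A = 1597 − 1197 = 400; ΔP_B = 66 − 43 = 23.
Midpoints: Q̄_A = 1397.0, P̄_B = 54.50.
ε = (ΔQ_A/Q̄_A)/(ΔP_B/P̄_B) = (400/1397.0)/(23/54.50) ≈ 0.678.

0.678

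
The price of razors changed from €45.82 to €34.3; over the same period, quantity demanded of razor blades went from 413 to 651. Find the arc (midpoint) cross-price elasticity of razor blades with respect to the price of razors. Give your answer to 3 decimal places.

-1.556

ΔQ_A = 651 − 413 = 238; ΔP_B = 34.3 − 45.82 = -11.52.
Midpoints: Q̄_A = 532.0, P̄_B = 40.06.
ε = (ΔQ_A/Q̄_A)/(ΔP_B/P̄_B) = (238/532.0)/(-11.52/40.06) ≈ -1.556.
ε < 0: razor blades and razors are complements.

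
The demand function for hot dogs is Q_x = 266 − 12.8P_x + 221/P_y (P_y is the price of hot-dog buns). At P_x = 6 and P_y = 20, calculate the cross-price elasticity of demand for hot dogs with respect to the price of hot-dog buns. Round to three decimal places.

At P_x = 6 and P_y = 20: Q_x = 200.25.
∂Q_x/∂P_y = −221/P_y² = -0.5525.
ε = (∂Q_x/∂P_y)(P_y/Q_x) = -0.5525 × (20/200.25) ≈ -0.055.
ε < 0: complements.

-0.055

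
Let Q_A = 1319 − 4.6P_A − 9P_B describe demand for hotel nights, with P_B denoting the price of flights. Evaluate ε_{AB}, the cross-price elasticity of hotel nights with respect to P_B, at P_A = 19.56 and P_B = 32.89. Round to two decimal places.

-0.32

At P_A = 19.56 and P_B = 32.89: Q_A = 933.014.
∂Q_A/∂P_B = -9.
ε = (∂Q_A/∂P_B)(P_B/Q_A) = -9 × (32.89/933.014) ≈ -0.32.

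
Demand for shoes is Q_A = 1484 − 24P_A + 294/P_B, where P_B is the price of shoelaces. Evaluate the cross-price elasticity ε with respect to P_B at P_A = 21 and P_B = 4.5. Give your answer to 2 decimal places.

-0.06

At P_A = 21 and P_B = 4.5: Q_A = 1045.333.
∂Q_A/∂P_B = −294/P_B² = -14.5185.
ε = (∂Q_A/∂P_B)(P_B/Q_A) = -14.5185 × (4.5/1045.333) ≈ -0.06.
ε < 0: complements.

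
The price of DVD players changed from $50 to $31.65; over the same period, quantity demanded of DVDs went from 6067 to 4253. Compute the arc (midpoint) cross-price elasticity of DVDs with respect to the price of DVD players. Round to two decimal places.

0.78

ΔQ_A = 4253 − 6067 = -1814; ΔP_B = 31.65 − 50 = -18.35.
Midpoints: Q̄_A = 5160.0, P̄_B = 40.83.
ε = (ΔQ_A/Q̄_A)/(ΔP_B/P̄_B) = (-1814/5160.0)/(-18.35/40.83) ≈ 0.78.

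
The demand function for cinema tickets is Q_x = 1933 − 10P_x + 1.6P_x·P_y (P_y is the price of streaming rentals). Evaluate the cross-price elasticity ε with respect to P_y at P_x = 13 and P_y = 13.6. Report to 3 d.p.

At P_x = 13 and P_y = 13.6: Q_x = 2085.88.
∂Q_x/∂P_y = 1.6P_x = 1.6(13) = 20.8000.
ε = (∂Q_x/∂P_y)(P_y/Q_x) = 20.8000 × (13.6/2085.88) ≈ 0.136.

0.136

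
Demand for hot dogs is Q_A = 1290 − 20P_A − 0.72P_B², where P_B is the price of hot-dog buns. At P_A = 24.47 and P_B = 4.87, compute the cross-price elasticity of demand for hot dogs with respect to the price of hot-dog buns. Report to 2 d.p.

At P_A = 24.47 and P_B = 4.87: Q_A = 783.524.
∂Q_A/∂P_B = -1.44P_B = -1.44(4.87) = -7.0128.
ε = (∂Q_A/∂P_B)(P_B/Q_A) = -7.0128 × (4.87/783.524) ≈ -0.04.

-0.04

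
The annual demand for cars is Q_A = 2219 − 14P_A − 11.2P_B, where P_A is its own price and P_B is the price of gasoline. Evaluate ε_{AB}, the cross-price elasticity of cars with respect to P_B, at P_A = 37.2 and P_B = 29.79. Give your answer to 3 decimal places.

-0.245

At P_A = 37.2 and P_B = 29.79: Q_A = 1364.552.
∂Q_A/∂P_B = -11.2.
ε = (∂Q_A/∂P_B)(P_B/Q_A) = -11.2 × (29.79/1364.552) ≈ -0.245.
Since ε < 0, cars and gasoline are complements.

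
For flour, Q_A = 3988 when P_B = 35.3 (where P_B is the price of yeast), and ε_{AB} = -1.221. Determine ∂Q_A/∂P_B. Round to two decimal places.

ε = (∂Q_A/∂P_B)·(P_B/Q_A) ⇒ ∂Q_A/∂P_B = ε·Q_A/P_B = -1.221 × 3988/35.3 ≈ -137.94.

-137.94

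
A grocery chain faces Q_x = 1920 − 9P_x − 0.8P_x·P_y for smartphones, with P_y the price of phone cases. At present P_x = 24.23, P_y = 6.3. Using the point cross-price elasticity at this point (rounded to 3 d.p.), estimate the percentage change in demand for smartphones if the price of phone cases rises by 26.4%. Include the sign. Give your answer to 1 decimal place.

At P_x = 24.23, P_y = 6.3: Q_x = 1579.811.
∂Q_x/∂P_y = -0.8P_x = -19.3840.
ε = (∂Q_x/∂P_y)(P_y/Q_x) = -19.3840 × 6.3/1579.811 ≈ -0.077.
%ΔQ_x ≈ ε × %ΔP_y = -0.077 × (26.4%) = -2.0%.

-2.0%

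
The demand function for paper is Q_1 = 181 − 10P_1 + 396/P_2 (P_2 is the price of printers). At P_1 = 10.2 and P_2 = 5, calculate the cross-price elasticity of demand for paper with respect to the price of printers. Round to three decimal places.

At P_1 = 10.2 and P_2 = 5: Q_1 = 158.2.
∂Q_1/∂P_2 = −396/P_2² = -15.8400.
ε = (∂Q_1/∂P_2)(P_2/Q_1) = -15.8400 × (5/158.2) ≈ -0.501.
ε < 0: complements.

-0.501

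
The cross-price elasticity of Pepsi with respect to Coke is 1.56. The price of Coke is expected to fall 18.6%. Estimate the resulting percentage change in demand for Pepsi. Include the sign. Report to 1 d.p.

-29.0%

%ΔQ ≈ ε × %ΔP of Coke = 1.56 × (-18.6%) = -29.0%.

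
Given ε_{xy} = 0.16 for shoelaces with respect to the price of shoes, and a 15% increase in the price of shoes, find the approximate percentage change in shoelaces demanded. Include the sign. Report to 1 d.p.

2.4%

%ΔQ ≈ ε × %ΔP of shoes = 0.16 × (15%) = 2.4%.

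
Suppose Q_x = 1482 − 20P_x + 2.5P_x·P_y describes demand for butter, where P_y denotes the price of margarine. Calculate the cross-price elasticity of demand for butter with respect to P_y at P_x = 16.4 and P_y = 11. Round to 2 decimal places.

At P_x = 16.4 and P_y = 11: Q_x = 1605.
∂Q_x/∂P_y = 2.5P_x = 2.5(16.4) = 41.0000.
ε = (∂Q_x/∂P_y)(P_y/Q_x) = 41.0000 × (11/1605) ≈ 0.28.

0.28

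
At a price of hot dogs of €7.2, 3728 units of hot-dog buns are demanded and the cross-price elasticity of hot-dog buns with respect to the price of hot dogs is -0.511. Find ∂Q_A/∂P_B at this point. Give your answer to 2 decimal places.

ε = (∂Q_A/∂P_B)·(P_B/Q_A) ⇒ ∂Q_A/∂P_B = ε·Q_A/P_B = -0.511 × 3728/7.2 ≈ -264.58.

-264.58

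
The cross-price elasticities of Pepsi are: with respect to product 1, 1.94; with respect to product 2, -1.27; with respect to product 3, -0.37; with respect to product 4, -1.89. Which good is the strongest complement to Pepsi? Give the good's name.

product 4

Complements have ε < 0. The most negative value is -1.89 (product 4).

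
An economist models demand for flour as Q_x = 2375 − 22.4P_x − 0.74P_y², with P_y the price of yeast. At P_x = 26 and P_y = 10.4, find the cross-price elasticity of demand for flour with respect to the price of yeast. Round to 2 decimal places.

-0.09

At P_x = 26 and P_y = 10.4: Q_x = 1712.562.
∂Q_x/∂P_y = -1.48P_y = -1.48(10.4) = -15.3920.
ε = (∂Q_x/∂P_y)(P_y/Q_x) = -15.3920 × (10.4/1712.562) ≈ -0.09.
ε < 0: complements.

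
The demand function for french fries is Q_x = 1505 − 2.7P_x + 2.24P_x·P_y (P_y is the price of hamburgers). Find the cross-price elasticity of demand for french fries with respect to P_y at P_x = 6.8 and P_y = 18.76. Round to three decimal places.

0.161

At P_x = 6.8 and P_y = 18.76: Q_x = 1772.392.
∂Q_x/∂P_y = 2.24P_x = 2.24(6.8) = 15.2320.
ε = (∂Q_x/∂P_y)(P_y/Q_x) = 15.2320 × (18.76/1772.392) ≈ 0.161.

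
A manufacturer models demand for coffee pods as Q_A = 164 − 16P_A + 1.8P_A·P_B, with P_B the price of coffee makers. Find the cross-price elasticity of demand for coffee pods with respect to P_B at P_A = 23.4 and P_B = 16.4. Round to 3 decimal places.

At P_A = 23.4 and P_B = 16.4: Q_A = 480.368.
∂Q_A/∂P_B = 1.8P_A = 1.8(23.4) = 42.1200.
ε = (∂Q_A/∂P_B)(P_B/Q_A) = 42.1200 × (16.4/480.368) ≈ 1.438.

1.438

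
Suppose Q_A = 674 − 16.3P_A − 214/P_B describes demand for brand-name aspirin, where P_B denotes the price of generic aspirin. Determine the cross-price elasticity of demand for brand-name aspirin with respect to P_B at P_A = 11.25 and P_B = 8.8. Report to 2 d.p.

At P_A = 11.25 and P_B = 8.8: Q_A = 466.307.
∂Q_A/∂P_B = 214/P_B² = 2.7634.
ε = (∂Q_A/∂P_B)(P_B/Q_A) = 2.7634 × (8.8/466.307) ≈ 0.05.

0.05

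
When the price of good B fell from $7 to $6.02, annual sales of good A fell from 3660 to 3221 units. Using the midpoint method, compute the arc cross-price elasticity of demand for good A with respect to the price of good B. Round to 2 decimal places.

0.85

ΔQ_A = 3221 − 3660 = -439; ΔP_B = 6.02 − 7 = -0.98.
Midpoints: Q̄_A = 3440.5, P̄_B = 6.51.
ε = (ΔQ_A/Q̄_A)/(ΔP_B/P̄_B) = (-439/3440.5)/(-0.98/6.51) ≈ 0.85.
ε > 0: good A and good B are substitutes.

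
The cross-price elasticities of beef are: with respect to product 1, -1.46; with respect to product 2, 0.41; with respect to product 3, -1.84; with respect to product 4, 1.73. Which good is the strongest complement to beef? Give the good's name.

Complements have ε < 0. The most negative value is -1.84 (product 3).

product 3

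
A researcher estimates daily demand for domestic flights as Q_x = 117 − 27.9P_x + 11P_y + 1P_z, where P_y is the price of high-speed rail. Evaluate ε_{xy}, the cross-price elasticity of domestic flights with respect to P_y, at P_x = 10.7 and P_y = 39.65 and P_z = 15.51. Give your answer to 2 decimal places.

1.61

At P_x = 10.7 and P_y = 39.65 and P_z = 15.51: Q_x = 270.13.
∂Q_x/∂P_y = 11.
ε = (∂Q_x/∂P_y)(P_y/Q_x) = 11 × (39.65/270.13) ≈ 1.61.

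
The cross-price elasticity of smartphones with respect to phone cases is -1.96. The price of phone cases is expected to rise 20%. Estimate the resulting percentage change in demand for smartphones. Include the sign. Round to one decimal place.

-39.2%

%ΔQ ≈ ε × %ΔP of phone cases = -1.96 × (20%) = -39.2%.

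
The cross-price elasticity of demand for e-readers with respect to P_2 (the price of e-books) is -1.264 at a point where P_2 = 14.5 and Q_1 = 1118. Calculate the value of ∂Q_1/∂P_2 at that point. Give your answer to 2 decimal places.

-97.46

ε = (∂Q_1/∂P_2)·(P_2/Q_1) ⇒ ∂Q_1/∂P_2 = ε·Q_1/P_2 = -1.264 × 1118/14.5 ≈ -97.46.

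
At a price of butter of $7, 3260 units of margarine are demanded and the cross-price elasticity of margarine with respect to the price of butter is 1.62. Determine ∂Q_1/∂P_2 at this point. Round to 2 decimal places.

754.46

ε = (∂Q_1/∂P_2)·(P_2/Q_1) ⇒ ∂Q_1/∂P_2 = ε·Q_1/P_2 = 1.62 × 3260/7 ≈ 754.46.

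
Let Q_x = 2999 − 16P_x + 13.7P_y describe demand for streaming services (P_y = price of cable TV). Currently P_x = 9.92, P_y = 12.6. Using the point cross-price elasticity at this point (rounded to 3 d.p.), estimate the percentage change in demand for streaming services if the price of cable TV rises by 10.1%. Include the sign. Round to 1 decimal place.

At P_x = 9.92, P_y = 12.6: Q_x = 3012.9.
∂Q_x/∂P_y = 13.7.
ε = (∂Q_x/∂P_y)(P_y/Q_x) = 13.7000 × 12.6/3012.9 ≈ 0.057.
%ΔQ_x ≈ ε × %ΔP_y = 0.057 × (10.1%) = 0.6%.

0.6%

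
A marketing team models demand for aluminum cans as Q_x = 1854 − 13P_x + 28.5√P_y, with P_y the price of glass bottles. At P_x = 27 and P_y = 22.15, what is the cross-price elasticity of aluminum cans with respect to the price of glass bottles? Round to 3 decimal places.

At P_x = 27 and P_y = 22.15: Q_x = 1637.132.
∂Q_x/∂P_y = 28.5/(2√P_y) = 28.5/(2√22.15) = 3.0278.
ε = (∂Q_x/∂P_y)(P_y/Q_x) = 3.0278 × (22.15/1637.132) ≈ 0.041.

0.041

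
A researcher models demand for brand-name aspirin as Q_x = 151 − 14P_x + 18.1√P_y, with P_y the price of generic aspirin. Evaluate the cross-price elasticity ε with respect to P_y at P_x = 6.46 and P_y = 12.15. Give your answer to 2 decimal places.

At P_x = 6.46 and P_y = 12.15: Q_x = 123.651.
∂Q_x/∂P_y = 18.1/(2√P_y) = 18.1/(2√12.15) = 2.5963.
ε = (∂Q_x/∂P_y)(P_y/Q_x) = 2.5963 × (12.15/123.651) ≈ 0.26.

0.26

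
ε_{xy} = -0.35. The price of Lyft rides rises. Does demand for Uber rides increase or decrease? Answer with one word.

decrease

ε < 0 and the price of Lyft rides rises, so the quantity of Uber rides moves in the opposite direction: it decreases.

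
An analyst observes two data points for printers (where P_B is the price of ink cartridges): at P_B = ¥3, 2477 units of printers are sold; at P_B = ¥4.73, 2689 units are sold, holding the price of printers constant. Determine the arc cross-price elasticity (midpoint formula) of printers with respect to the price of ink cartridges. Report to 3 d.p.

ΔQ_A = 2689 − 2477 = 212; ΔP_B = 4.73 − 3 = 1.73.
Midpoints: Q̄_A = 2583.0, P̄_B = 3.87.
ε = (ΔQ_A/Q̄_A)/(ΔP_B/P̄_B) = (212/2583.0)/(1.73/3.87) ≈ 0.183.
ε > 0: printers and ink cartridges are substitutes.

0.183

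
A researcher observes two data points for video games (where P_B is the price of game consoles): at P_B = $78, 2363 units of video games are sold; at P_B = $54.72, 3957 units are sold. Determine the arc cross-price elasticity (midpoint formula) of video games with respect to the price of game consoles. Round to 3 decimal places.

ΔQ_A = 3957 − 2363 = 1594; ΔP_B = 54.72 − 78 = -23.28.
Midpoints: Q̄_A = 3160.0, P̄_B = 66.36.
ε = (ΔQ_A/Q̄_A)/(ΔP_B/P̄_B) = (1594/3160.0)/(-23.28/66.36) ≈ -1.438.

-1.438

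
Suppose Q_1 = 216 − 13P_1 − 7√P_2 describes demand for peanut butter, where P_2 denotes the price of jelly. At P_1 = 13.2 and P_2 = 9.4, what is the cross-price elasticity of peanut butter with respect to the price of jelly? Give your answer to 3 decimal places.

At P_1 = 13.2 and P_2 = 9.4: Q_1 = 22.938.
∂Q_1/∂P_2 = -7/(2√P_2) = -7/(2√9.4) = -1.1416.
ε = (∂Q_1/∂P_2)(P_2/Q_1) = -1.1416 × (9.4/22.938) ≈ -0.468.
ε < 0: complements.

-0.468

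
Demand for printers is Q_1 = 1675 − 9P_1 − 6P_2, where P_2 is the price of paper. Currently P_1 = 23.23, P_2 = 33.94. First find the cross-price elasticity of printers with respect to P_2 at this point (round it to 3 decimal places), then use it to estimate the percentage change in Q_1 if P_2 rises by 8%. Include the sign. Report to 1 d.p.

-1.3%

At P_1 = 23.23, P_2 = 33.94: Q_1 = 1262.29.
∂Q_1/∂P_2 = -6.
ε = (∂Q_1/∂P_2)(P_2/Q_1) = -6.0000 × 33.94/1262.29 ≈ -0.161.
%ΔQ_1 ≈ ε × %ΔP_2 = -0.161 × (8%) = -1.3%.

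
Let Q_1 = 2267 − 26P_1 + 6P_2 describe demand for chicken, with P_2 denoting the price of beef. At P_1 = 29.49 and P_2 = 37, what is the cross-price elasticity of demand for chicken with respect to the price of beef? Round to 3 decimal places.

0.129

At P_1 = 29.49 and P_2 = 37: Q_1 = 1722.26.
∂Q_1/∂P_2 = 6.
ε = (∂Q_1/∂P_2)(P_2/Q_1) = 6 × (37/1722.26) ≈ 0.129.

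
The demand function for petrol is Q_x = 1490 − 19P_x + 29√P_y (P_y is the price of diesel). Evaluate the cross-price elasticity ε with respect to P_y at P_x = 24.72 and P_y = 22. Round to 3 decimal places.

0.059

At P_x = 24.72 and P_y = 22: Q_x = 1156.342.
∂Q_x/∂P_y = 29/(2√P_y) = 29/(2√22) = 3.0914.
ε = (∂Q_x/∂P_y)(P_y/Q_x) = 3.0914 × (22/1156.342) ≈ 0.059.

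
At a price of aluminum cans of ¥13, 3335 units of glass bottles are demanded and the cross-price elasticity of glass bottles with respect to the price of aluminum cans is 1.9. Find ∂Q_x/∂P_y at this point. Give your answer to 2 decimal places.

487.42

ε = (∂Q_x/∂P_y)·(P_y/Q_x) ⇒ ∂Q_x/∂P_y = ε·Q_x/P_y = 1.9 × 3335/13 ≈ 487.42.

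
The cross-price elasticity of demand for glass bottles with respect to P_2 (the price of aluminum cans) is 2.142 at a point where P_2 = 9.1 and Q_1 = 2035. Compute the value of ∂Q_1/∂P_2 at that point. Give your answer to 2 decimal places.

479.01

ε = (∂Q_1/∂P_2)·(P_2/Q_1) ⇒ ∂Q_1/∂P_2 = ε·Q_1/P_2 = 2.142 × 2035/9.1 ≈ 479.01.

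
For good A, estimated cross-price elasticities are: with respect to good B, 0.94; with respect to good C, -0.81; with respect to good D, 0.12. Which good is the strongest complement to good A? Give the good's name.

Complements have ε < 0. The most negative value is -0.81 (good C).

good C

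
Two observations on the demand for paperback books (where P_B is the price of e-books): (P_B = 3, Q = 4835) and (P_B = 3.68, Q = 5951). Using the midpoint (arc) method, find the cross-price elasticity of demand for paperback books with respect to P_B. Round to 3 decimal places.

1.016

ΔQ_A = 5951 − 4835 = 1116; ΔP_B = 3.68 − 3 = 0.68.
Midpoints: Q̄_A = 5393.0, P̄_B = 3.34.
ε = (ΔQ_A/Q̄_A)/(ΔP_B/P̄_B) = (1116/5393.0)/(0.68/3.34) ≈ 1.016.
ε > 0: paperback books and e-books are substitutes.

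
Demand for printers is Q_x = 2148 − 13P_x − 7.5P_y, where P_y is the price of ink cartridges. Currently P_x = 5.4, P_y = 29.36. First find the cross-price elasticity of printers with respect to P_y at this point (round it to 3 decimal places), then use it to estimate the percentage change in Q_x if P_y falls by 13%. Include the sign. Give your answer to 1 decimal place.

At P_x = 5.4, P_y = 29.36: Q_x = 1857.6.
∂Q_x/∂P_y = -7.5.
ε = (∂Q_x/∂P_y)(P_y/Q_x) = -7.5000 × 29.36/1857.6 ≈ -0.119.
%ΔQ_x ≈ ε × %ΔP_y = -0.119 × (-13%) = 1.5%.

1.5%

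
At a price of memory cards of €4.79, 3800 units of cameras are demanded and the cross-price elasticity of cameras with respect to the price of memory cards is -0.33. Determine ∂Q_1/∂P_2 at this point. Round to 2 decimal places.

ε = (∂Q_1/∂P_2)·(P_2/Q_1) ⇒ ∂Q_1/∂P_2 = ε·Q_1/P_2 = -0.33 × 3800/4.79 ≈ -261.80.

-261.80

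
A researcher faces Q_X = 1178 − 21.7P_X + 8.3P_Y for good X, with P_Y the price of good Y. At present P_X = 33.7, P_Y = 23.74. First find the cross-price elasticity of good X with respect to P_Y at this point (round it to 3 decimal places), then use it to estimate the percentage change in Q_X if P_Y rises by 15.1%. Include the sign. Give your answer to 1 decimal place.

At P_X = 33.7, P_Y = 23.74: Q_X = 643.752.
∂Q_X/∂P_Y = 8.3.
ε = (∂Q_X/∂P_Y)(P_Y/Q_X) = 8.3000 × 23.74/643.752 ≈ 0.306.
%ΔQ_X ≈ ε × %ΔP_Y = 0.306 × (15.1%) = 4.6%.

4.6%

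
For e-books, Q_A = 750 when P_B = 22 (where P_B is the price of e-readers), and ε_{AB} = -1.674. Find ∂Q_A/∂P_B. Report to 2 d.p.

-57.07

ε = (∂Q_A/∂P_B)·(P_B/Q_A) ⇒ ∂Q_A/∂P_B = ε·Q_A/P_B = -1.674 × 750/22 ≈ -57.07.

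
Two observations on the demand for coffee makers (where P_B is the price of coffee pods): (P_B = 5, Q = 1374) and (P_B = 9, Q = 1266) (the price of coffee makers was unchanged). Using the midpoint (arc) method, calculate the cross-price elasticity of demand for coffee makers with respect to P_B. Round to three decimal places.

-0.143

ΔQ_A = 1266 − 1374 = -108; ΔP_B = 9 − 5 = 4.
Midpoints: Q̄_A = 1320.0, P̄_B = 7.00.
ε = (ΔQ_A/Q̄_A)/(ΔP_B/P̄_B) = (-108/1320.0)/(4/7.00) ≈ -0.143.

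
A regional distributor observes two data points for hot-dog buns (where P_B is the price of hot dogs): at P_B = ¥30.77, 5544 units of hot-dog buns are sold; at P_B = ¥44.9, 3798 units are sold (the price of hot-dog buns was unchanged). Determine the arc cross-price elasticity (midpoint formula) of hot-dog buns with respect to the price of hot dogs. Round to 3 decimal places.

ΔQ_A = 3798 − 5544 = -1746; ΔP_B = 44.9 − 30.77 = 14.13.
Midpoints: Q̄_A = 4671.0, P̄_B = 37.84.
ε = (ΔQ_A/Q̄_A)/(ΔP_B/P̄_B) = (-1746/4671.0)/(14.13/37.84) ≈ -1.001.
ε < 0: hot-dog buns and hot dogs are complements.

-1.001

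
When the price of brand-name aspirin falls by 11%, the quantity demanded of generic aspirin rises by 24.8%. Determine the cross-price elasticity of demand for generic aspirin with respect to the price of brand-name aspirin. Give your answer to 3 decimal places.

-2.255

ε = (%ΔQ of generic aspirin) / (%ΔP of brand-name aspirin) = (24.8%) / (-11%) ≈ -2.255.
Negative cross-price elasticity: complements.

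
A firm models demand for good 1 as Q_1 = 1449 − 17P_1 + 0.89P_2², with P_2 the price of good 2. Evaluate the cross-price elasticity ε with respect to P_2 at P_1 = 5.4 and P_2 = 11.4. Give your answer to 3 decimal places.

0.157

At P_1 = 5.4 and P_2 = 11.4: Q_1 = 1472.864.
∂Q_1/∂P_2 = 1.78P_2 = 1.78(11.4) = 20.2920.
ε = (∂Q_1/∂P_2)(P_2/Q_1) = 20.2920 × (11.4/1472.864) ≈ 0.157.
ε > 0: substitutes.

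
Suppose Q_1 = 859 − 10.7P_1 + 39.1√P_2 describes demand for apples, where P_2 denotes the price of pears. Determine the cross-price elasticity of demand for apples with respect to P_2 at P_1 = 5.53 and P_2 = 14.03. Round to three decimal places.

At P_1 = 5.53 and P_2 = 14.03: Q_1 = 946.284.
∂Q_1/∂P_2 = 39.1/(2√P_2) = 39.1/(2√14.03) = 5.2194.
ε = (∂Q_1/∂P_2)(P_2/Q_1) = 5.2194 × (14.03/946.284) ≈ 0.077.

0.077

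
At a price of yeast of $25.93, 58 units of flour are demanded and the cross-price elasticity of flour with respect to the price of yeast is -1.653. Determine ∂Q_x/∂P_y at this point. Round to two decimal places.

-3.70

ε = (∂Q_x/∂P_y)·(P_y/Q_x) ⇒ ∂Q_x/∂P_y = ε·Q_x/P_y = -1.653 × 58/25.93 ≈ -3.70.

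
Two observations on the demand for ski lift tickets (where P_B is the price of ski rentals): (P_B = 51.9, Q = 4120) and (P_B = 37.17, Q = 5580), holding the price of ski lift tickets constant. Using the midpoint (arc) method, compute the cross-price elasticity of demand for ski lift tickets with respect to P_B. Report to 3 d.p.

ΔQ_A = 5580 − 4120 = 1460; ΔP_B = 37.17 − 51.9 = -14.73.
Midpoints: Q̄_A = 4850.0, P̄_B = 44.53.
ε = (ΔQ_A/Q̄_A)/(ΔP_B/P̄_B) = (1460/4850.0)/(-14.73/44.53) ≈ -0.910.
ε < 0: ski lift tickets and ski rentals are complements.

-0.910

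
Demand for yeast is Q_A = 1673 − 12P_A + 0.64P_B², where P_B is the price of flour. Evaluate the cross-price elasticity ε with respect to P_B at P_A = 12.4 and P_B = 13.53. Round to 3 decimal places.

0.143

At P_A = 12.4 and P_B = 13.53: Q_A = 1641.359.
∂Q_A/∂P_B = 1.28P_B = 1.28(13.53) = 17.3184.
ε = (∂Q_A/∂P_B)(P_B/Q_A) = 17.3184 × (13.53/1641.359) ≈ 0.143.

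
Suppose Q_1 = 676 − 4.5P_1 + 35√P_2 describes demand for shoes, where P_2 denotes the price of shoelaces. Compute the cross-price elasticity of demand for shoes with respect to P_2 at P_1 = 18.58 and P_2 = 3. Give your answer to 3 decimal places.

At P_1 = 18.58 and P_2 = 3: Q_1 = 653.012.
∂Q_1/∂P_2 = 35/(2√P_2) = 35/(2√3) = 10.1036.
ε = (∂Q_1/∂P_2)(P_2/Q_1) = 10.1036 × (3/653.012) ≈ 0.046.
ε > 0: substitutes.

0.046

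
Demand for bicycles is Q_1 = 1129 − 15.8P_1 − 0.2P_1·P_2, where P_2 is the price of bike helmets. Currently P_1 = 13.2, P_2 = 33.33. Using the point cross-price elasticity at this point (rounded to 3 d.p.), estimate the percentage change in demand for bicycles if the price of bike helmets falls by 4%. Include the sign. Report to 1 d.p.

At P_1 = 13.2, P_2 = 33.33: Q_1 = 832.449.
∂Q_1/∂P_2 = -0.2P_1 = -2.6400.
ε = (∂Q_1/∂P_2)(P_2/Q_1) = -2.6400 × 33.33/832.449 ≈ -0.106.
%ΔQ_1 ≈ ε × %ΔP_2 = -0.106 × (-4%) = 0.4%.

0.4%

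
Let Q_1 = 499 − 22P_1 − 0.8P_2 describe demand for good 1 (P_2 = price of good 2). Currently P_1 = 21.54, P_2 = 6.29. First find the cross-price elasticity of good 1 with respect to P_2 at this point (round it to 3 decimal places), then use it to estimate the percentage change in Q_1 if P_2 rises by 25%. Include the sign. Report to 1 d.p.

-6.3%

At P_1 = 21.54, P_2 = 6.29: Q_1 = 20.088.
∂Q_1/∂P_2 = -0.8.
ε = (∂Q_1/∂P_2)(P_2/Q_1) = -0.8000 × 6.29/20.088 ≈ -0.250.
%ΔQ_1 ≈ ε × %ΔP_2 = -0.250 × (25%) = -6.3%.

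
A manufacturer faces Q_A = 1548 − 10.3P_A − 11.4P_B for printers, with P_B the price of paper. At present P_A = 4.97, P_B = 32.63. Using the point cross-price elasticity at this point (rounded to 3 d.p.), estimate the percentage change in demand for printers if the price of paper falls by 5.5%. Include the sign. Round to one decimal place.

1.8%

At P_A = 4.97, P_B = 32.63: Q_A = 1124.827.
∂Q_A/∂P_B = -11.4.
ε = (∂Q_A/∂P_B)(P_B/Q_A) = -11.4000 × 32.63/1124.827 ≈ -0.331.
%ΔQ_A ≈ ε × %ΔP_B = -0.331 × (-5.5%) = 1.8%.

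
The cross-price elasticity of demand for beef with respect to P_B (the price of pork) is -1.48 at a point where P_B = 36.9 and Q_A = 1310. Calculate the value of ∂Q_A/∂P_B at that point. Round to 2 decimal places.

-52.54

ε = (∂Q_A/∂P_B)·(P_B/Q_A) ⇒ ∂Q_A/∂P_B = ε·Q_A/P_B = -1.48 × 1310/36.9 ≈ -52.54.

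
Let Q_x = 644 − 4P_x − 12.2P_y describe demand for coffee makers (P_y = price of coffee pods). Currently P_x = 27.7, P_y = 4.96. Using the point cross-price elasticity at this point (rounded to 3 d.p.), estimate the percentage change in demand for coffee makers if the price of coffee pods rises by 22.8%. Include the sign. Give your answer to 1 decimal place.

-2.9%

At P_x = 27.7, P_y = 4.96: Q_x = 472.688.
∂Q_x/∂P_y = -12.2.
ε = (∂Q_x/∂P_y)(P_y/Q_x) = -12.2000 × 4.96/472.688 ≈ -0.128.
%ΔQ_x ≈ ε × %ΔP_y = -0.128 × (22.8%) = -2.9%.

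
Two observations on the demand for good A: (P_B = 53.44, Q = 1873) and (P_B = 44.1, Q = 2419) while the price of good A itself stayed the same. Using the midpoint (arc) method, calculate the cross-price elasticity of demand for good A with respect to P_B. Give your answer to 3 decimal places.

-1.329

ΔQ_A = 2419 − 1873 = 546; ΔP_B = 44.1 − 53.44 = -9.34.
Midpoints: Q̄_A = 2146.0, P̄_B = 48.77.
ε = (ΔQ_A/Q̄_A)/(ΔP_B/P̄_B) = (546/2146.0)/(-9.34/48.77) ≈ -1.329.
ε < 0: good A and good B are complements.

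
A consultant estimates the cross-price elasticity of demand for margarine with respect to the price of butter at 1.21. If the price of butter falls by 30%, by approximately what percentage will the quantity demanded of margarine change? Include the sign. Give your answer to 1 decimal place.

%ΔQ ≈ ε × %ΔP of butter = 1.21 × (-30%) = -36.3%.

-36.3%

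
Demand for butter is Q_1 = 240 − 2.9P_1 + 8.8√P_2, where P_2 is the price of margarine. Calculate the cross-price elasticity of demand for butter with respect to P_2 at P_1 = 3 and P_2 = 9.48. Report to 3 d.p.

0.052

At P_1 = 3 and P_2 = 9.48: Q_1 = 258.395.
∂Q_1/∂P_2 = 8.8/(2√P_2) = 8.8/(2√9.48) = 1.4291.
ε = (∂Q_1/∂P_2)(P_2/Q_1) = 1.4291 × (9.48/258.395) ≈ 0.052.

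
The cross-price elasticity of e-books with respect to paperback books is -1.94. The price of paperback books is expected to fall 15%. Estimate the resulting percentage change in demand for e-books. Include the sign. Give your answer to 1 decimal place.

29.1%

%ΔQ ≈ ε × %ΔP of paperback books = -1.94 × (-15%) = 29.1%.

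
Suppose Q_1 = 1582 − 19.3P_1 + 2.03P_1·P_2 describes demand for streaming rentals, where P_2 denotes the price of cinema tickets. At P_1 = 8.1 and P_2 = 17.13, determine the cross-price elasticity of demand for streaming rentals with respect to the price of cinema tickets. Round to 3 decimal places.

0.165

At P_1 = 8.1 and P_2 = 17.13: Q_1 = 1707.339.
∂Q_1/∂P_2 = 2.03P_1 = 2.03(8.1) = 16.4430.
ε = (∂Q_1/∂P_2)(P_2/Q_1) = 16.4430 × (17.13/1707.339) ≈ 0.165.
ε > 0: substitutes.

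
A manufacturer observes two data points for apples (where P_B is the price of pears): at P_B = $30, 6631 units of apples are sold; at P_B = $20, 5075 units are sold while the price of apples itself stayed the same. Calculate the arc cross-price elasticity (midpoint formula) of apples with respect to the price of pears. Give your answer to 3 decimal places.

0.665

ΔQ_A = 5075 − 6631 = -1556; ΔP_B = 20 − 30 = -10.
Midpoints: Q̄_A = 5853.0, P̄_B = 25.00.
ε = (ΔQ_A/Q̄_A)/(ΔP_B/P̄_B) = (-1556/5853.0)/(-10/25.00) ≈ 0.665.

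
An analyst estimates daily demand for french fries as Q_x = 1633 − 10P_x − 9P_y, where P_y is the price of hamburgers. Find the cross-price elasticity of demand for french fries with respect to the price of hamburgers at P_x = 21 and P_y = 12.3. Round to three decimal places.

At P_x = 21 and P_y = 12.3: Q_x = 1312.3.
∂Q_x/∂P_y = -9.
ε = (∂Q_x/∂P_y)(P_y/Q_x) = -9 × (12.3/1312.3) ≈ -0.084.
Since ε < 0, french fries and hamburgers are complements.

-0.084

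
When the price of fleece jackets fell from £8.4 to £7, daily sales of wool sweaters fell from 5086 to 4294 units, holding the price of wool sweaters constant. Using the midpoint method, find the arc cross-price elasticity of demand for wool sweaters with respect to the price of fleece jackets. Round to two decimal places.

ΔQ_A = 4294 − 5086 = -792; ΔP_B = 7 − 8.4 = -1.4.
Midpoints: Q̄_A = 4690.0, P̄_B = 7.70.
ε = (ΔQ_A/Q̄_A)/(ΔP_B/P̄_B) = (-792/4690.0)/(-1.4/7.70) ≈ 0.93.

0.93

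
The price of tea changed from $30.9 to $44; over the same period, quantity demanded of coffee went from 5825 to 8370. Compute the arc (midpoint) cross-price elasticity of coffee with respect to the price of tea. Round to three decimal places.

1.025

ΔQ_A = 8370 − 5825 = 2545; ΔP_B = 44 − 30.9 = 13.1.
Midpoints: Q̄_A = 7097.5, P̄_B = 37.45.
ε = (ΔQ_A/Q̄_A)/(ΔP_B/P̄_B) = (2545/7097.5)/(13.1/37.45) ≈ 1.025.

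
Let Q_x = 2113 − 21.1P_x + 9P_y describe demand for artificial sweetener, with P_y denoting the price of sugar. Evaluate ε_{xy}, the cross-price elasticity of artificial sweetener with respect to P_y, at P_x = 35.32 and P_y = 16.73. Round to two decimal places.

0.10

At P_x = 35.32 and P_y = 16.73: Q_x = 1518.318.
∂Q_x/∂P_y = 9.
ε = (∂Q_x/∂P_y)(P_y/Q_x) = 9 × (16.73/1518.318) ≈ 0.10.
Since ε > 0, artificial sweetener and sugar are substitutes.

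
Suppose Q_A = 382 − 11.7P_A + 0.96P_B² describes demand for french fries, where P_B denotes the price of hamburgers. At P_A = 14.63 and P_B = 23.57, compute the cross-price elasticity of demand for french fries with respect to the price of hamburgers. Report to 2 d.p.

1.43

At P_A = 14.63 and P_B = 23.57: Q_A = 744.152.
∂Q_A/∂P_B = 1.92P_B = 1.92(23.57) = 45.2544.
ε = (∂Q_A/∂P_B)(P_B/Q_A) = 45.2544 × (23.57/744.152) ≈ 1.43.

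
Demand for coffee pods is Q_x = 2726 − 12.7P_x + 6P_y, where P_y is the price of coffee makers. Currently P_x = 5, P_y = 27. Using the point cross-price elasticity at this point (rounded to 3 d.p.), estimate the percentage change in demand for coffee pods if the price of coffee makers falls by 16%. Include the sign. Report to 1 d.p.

At P_x = 5, P_y = 27: Q_x = 2824.5.
∂Q_x/∂P_y = 6.
ε = (∂Q_x/∂P_y)(P_y/Q_x) = 6.0000 × 27/2824.5 ≈ 0.057.
%ΔQ_x ≈ ε × %ΔP_y = 0.057 × (-16%) = -0.9%.

-0.9%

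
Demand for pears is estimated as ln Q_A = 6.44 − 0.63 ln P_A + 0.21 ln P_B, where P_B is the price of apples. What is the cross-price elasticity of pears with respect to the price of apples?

0.21

In a log-linear (constant-elasticity) demand function, the coefficient on ln P_B is the cross-price elasticity.
ε = 0.21. Positive, so pears and apples are substitutes.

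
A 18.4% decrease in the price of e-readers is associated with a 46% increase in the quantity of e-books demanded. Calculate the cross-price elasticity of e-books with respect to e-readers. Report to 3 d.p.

ε = (%ΔQ of e-books) / (%ΔP of e-readers) = (46%) / (-18.4%) ≈ -2.500.
Negative cross-price elasticity: complements.

-2.500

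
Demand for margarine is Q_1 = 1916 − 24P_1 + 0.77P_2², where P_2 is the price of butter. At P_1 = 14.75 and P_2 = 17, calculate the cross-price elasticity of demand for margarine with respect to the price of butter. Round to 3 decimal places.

At P_1 = 14.75 and P_2 = 17: Q_1 = 1784.53.
∂Q_1/∂P_2 = 1.54P_2 = 1.54(17) = 26.1800.
ε = (∂Q_1/∂P_2)(P_2/Q_1) = 26.1800 × (17/1784.53) ≈ 0.249.

0.249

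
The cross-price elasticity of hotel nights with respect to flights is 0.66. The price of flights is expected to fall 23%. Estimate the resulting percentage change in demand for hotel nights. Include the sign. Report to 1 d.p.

%ΔQ ≈ ε × %ΔP of flights = 0.66 × (-23%) = -15.2%.
Demand for hotel nights falls by about 15.2%.

-15.2%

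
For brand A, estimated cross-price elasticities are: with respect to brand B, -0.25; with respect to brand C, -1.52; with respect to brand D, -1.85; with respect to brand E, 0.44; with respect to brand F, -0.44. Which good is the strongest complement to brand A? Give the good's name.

brand D

Complements have ε < 0. The most negative value is -1.85 (brand D).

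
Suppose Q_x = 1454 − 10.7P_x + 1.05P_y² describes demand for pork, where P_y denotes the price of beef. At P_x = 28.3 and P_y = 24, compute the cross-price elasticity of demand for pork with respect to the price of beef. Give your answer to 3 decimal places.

At P_x = 28.3 and P_y = 24: Q_x = 1755.99.
∂Q_x/∂P_y = 2.1P_y = 2.1(24) = 50.4000.
ε = (∂Q_x/∂P_y)(P_y/Q_x) = 50.4000 × (24/1755.99) ≈ 0.689.

0.689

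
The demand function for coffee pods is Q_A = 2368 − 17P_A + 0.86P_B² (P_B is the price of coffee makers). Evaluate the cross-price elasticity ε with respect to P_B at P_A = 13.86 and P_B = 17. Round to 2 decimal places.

0.21

At P_A = 13.86 and P_B = 17: Q_A = 2380.92.
∂Q_A/∂P_B = 1.72P_B = 1.72(17) = 29.2400.
ε = (∂Q_A/∂P_B)(P_B/Q_A) = 29.2400 × (17/2380.92) ≈ 0.21.
ε > 0: substitutes.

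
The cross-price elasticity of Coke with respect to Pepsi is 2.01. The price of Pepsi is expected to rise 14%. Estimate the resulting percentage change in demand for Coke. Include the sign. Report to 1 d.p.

%ΔQ ≈ ε × %ΔP of Pepsi = 2.01 × (14%) = 28.1%.

28.1%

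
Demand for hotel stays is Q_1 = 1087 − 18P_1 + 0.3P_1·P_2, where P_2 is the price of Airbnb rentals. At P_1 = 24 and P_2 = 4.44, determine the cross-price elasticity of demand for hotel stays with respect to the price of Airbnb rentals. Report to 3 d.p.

0.047

At P_1 = 24 and P_2 = 4.44: Q_1 = 686.968.
∂Q_1/∂P_2 = 0.3P_1 = 0.3(24) = 7.2000.
ε = (∂Q_1/∂P_2)(P_2/Q_1) = 7.2000 × (4.44/686.968) ≈ 0.047.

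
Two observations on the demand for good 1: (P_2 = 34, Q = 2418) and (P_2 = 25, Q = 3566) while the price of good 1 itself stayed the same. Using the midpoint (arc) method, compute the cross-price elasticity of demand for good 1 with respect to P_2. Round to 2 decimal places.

ΔQ_1 = 3566 − 2418 = 1148; ΔP_2 = 25 − 34 = -9.
Midpoints: Q̄_1 = 2992.0, P̄_2 = 29.50.
ε = (ΔQ_1/Q̄_1)/(ΔP_2/P̄_2) = (1148/2992.0)/(-9/29.50) ≈ -1.26.
ε < 0: good 1 and good 2 are complements.

-1.26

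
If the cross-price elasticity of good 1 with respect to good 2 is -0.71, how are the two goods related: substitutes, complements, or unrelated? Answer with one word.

ε = -0.71 < 0, so a higher price of good 2 lowers demand for good 1: complements.

complements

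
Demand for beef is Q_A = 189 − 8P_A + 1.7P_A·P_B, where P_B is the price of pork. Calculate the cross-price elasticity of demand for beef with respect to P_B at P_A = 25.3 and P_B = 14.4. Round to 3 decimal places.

At P_A = 25.3 and P_B = 14.4: Q_A = 605.944.
∂Q_A/∂P_B = 1.7P_A = 1.7(25.3) = 43.0100.
ε = (∂Q_A/∂P_B)(P_B/Q_A) = 43.0100 × (14.4/605.944) ≈ 1.022.

1.022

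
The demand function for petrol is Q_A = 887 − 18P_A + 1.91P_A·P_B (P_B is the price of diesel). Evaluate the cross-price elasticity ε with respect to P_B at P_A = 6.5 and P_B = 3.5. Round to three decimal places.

At P_A = 6.5 and P_B = 3.5: Q_A = 813.452.
∂Q_A/∂P_B = 1.91P_A = 1.91(6.5) = 12.4150.
ε = (∂Q_A/∂P_B)(P_B/Q_A) = 12.4150 × (3.5/813.452) ≈ 0.053.

0.053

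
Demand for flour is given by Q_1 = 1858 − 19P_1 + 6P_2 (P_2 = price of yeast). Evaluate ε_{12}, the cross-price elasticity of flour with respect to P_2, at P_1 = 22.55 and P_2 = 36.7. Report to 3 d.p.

0.133

At P_1 = 22.55 and P_2 = 36.7: Q_1 = 1649.75.
∂Q_1/∂P_2 = 6.
ε = (∂Q_1/∂P_2)(P_2/Q_1) = 6 × (36.7/1649.75) ≈ 0.133.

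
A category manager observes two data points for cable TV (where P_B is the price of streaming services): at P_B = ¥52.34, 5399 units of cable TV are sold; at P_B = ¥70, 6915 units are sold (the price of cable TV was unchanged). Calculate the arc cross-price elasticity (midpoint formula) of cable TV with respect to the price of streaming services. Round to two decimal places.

0.85

ΔQ_A = 6915 − 5399 = 1516; ΔP_B = 70 − 52.34 = 17.66.
Midpoints: Q̄_A = 6157.0, P̄_B = 61.17.
ε = (ΔQ_A/Q̄_A)/(ΔP_B/P̄_B) = (1516/6157.0)/(17.66/61.17) ≈ 0.85.
ε > 0: cable TV and streaming services are substitutes.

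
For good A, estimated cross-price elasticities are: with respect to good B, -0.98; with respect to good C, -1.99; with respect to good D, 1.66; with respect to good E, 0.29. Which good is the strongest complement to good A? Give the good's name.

good C

Complements have ε < 0. The most negative value is -1.99 (good C).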